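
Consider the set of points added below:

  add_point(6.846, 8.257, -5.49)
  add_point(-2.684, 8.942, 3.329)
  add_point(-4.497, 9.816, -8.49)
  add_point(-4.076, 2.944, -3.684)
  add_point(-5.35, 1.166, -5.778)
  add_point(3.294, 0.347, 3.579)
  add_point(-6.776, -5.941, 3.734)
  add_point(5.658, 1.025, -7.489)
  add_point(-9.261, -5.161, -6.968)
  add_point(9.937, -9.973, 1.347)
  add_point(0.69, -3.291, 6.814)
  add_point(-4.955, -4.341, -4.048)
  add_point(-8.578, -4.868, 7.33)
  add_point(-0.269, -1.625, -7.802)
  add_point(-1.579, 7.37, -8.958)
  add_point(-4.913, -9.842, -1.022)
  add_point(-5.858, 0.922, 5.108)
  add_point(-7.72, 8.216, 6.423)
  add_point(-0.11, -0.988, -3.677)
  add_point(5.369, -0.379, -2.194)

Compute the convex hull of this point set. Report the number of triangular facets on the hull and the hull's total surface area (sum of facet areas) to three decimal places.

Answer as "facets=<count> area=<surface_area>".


facets=22 area=1141.025

13 of the 20 inputs are extreme points: [0, 1, 2, 5, 7, 8, 9, 10, 12, 13, 14, 15, 17].

Facet areas (half cross-product norm):
  f1: (p15, p9, p8) → 52.3047
  f2: (p15, p12, p8) → 45.0336
  f3: (p15, p12, p9) → 76.0967
  f4: (p17, p2, p8) → 117.0802
  f5: (p17, p12, p8) → 93.9921
  f6: (p17, p1, p2) → 32.8220
  f7: (p14, p2, p8) → 28.2149
  f8: (p13, p14, p8) → 43.1754
  f9: (p13, p14, p7) → 28.7253
  f10: (p13, p9, p8) → 72.8709
  f11: (p13, p7, p9) → 47.9102
  f12: (p0, p14, p7) → 32.7498
  f13: (p0, p5, p1) → 60.9571
  f14: (p0, p1, p2) → 64.8924
  f15: (p0, p14, p2) → 14.1500
  f16: (p0, p7, p9) → 48.2632
  f17: (p0, p5, p9) → 75.9443
  f18: (p10, p17, p1) → 39.1595
  f19: (p10, p5, p1) → 27.7054
  f20: (p10, p17, p12) → 60.1457
  f21: (p10, p12, p9) → 45.0171
  f22: (p10, p5, p9) → 33.8143
Σ area = 1141.025

Check V−E+F: 13 − 33 + 22 = 2.


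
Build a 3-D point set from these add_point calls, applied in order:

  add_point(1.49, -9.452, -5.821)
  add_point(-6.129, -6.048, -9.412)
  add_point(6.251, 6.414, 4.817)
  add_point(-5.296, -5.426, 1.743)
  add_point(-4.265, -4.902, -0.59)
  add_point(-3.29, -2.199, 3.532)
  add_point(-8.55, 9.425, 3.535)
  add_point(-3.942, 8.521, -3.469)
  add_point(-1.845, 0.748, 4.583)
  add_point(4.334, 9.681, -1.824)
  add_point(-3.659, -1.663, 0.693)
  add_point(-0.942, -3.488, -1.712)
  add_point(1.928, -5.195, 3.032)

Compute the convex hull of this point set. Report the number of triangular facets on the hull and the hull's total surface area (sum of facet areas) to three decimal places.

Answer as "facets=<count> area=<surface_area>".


10 of the 13 inputs are extreme points: [0, 1, 2, 3, 5, 6, 7, 8, 9, 12].

Area of each hull facet:
  f1: (p9, p2, p6) → 53.0276
  f2: (p9, p0, p2) → 73.9475
  f3: (p1, p9, p0) → 88.5316
  f4: (p3, p1, p6) → 84.7224
  f5: (p3, p1, p0) → 45.8192
  f6: (p7, p9, p6) → 33.5588
  f7: (p7, p1, p6) → 63.1362
  f8: (p7, p1, p9) → 63.8399
  f9: (p8, p2, p6) → 54.3763
  f10: (p12, p0, p2) → 51.5783
  f11: (p12, p3, p0) → 35.2476
  f12: (p12, p8, p2) → 35.5828
  f13: (p5, p12, p3) → 12.6783
  f14: (p5, p12, p8) → 10.3644
  f15: (p5, p3, p6) → 23.1524
  f16: (p5, p8, p6) → 17.4843
Σ area = 747.047

Euler characteristic 10−24+16 = 2 ✓

facets=16 area=747.047


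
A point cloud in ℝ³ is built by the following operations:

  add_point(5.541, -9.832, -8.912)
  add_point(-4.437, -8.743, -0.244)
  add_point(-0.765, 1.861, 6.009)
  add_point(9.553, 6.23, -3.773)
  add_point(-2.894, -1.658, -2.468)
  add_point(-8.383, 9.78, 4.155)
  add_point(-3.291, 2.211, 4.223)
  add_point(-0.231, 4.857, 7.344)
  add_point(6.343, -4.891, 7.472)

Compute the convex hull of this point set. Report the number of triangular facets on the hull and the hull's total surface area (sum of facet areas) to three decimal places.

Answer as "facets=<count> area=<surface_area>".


Points on the hull: [0, 1, 2, 3, 4, 5, 7, 8] (8 of 9).

Area of each hull facet:
  f1: (p0, p3, p5) → 172.2475
  f2: (p8, p0, p3) → 122.8594
  f3: (p1, p8, p0) → 89.7060
  f4: (p7, p3, p5) → 72.2850
  f5: (p7, p8, p3) → 83.8614
  f6: (p4, p0, p5) → 29.4399
  f7: (p4, p1, p5) → 45.9261
  f8: (p4, p1, p0) → 48.4527
  f9: (p2, p1, p8) → 61.0191
  f10: (p2, p7, p8) → 14.7934
  f11: (p2, p1, p5) → 68.0470
  f12: (p2, p7, p5) → 16.4024
Σ area = 825.040

Euler characteristic 8−18+12 = 2 ✓

facets=12 area=825.040


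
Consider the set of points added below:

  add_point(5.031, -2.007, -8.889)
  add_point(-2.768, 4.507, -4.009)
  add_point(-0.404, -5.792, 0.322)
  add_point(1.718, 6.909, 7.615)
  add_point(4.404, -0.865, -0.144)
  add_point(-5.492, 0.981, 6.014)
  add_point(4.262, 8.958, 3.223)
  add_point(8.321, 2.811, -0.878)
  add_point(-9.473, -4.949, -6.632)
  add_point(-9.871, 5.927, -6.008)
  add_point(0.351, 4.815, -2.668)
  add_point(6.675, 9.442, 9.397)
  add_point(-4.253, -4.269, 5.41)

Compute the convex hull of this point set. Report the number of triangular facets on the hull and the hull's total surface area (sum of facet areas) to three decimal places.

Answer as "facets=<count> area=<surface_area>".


facets=16 area=832.266

Extreme-point indices: [0, 2, 3, 5, 6, 7, 8, 9, 11, 12] — 10 of 13 on the boundary.

Triangle areas on the boundary:
  f1: (p11, p2, p7) → 74.4261
  f2: (p0, p2, p7) → 52.9662
  f3: (p6, p11, p9) → 33.2638
  f4: (p6, p11, p7) → 26.4465
  f5: (p6, p0, p9) → 123.1737
  f6: (p6, p0, p7) → 33.7958
  f7: (p8, p0, p9) → 80.6488
  f8: (p8, p0, p2) → 64.3797
  f9: (p8, p5, p9) → 70.8054
  f10: (p3, p11, p9) → 31.1053
  f11: (p3, p5, p9) → 64.0589
  f12: (p3, p5, p11) → 6.8955
  f13: (p12, p11, p2) → 58.9674
  f14: (p12, p5, p11) → 38.1530
  f15: (p12, p8, p2) → 37.5793
  f16: (p12, p8, p5) → 35.6006
Σ area = 832.266

Check V−E+F: 10 − 24 + 16 = 2.


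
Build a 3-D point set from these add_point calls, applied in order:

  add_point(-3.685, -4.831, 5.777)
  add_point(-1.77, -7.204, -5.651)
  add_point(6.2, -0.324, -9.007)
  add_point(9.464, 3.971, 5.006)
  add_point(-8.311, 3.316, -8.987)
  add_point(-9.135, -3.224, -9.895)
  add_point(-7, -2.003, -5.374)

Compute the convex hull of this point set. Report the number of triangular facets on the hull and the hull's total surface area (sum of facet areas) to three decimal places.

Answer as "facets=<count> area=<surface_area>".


facets=8 area=635.551

Extreme-point indices: [0, 1, 2, 3, 4, 5] — 6 of 7 on the boundary.

Facet areas (half cross-product norm):
  f1: (p0, p1, p5) → 54.0872
  f2: (p0, p1, p3) → 93.4583
  f3: (p2, p1, p5) → 51.1529
  f4: (p2, p1, p3) → 82.8560
  f5: (p4, p2, p5) → 49.4186
  f6: (p4, p2, p3) → 111.2141
  f7: (p4, p0, p5) → 55.3093
  f8: (p4, p0, p3) → 138.0551
Σ area = 635.551

Check V−E+F: 6 − 12 + 8 = 2.


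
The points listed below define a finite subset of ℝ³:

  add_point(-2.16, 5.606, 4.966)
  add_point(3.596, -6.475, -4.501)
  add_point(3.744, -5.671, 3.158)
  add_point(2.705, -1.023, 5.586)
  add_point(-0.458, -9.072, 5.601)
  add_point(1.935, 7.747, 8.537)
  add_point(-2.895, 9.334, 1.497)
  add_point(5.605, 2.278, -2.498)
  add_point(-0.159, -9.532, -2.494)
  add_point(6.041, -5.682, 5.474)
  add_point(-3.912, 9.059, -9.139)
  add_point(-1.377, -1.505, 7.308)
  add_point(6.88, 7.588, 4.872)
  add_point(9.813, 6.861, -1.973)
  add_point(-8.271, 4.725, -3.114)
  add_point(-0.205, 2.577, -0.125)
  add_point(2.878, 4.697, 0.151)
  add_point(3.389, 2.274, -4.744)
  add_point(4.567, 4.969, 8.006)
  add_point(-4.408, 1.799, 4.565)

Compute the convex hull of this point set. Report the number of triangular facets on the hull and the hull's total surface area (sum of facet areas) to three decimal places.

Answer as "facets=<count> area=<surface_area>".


facets=24 area=908.422

14 of the 20 inputs are extreme points: [0, 1, 4, 5, 6, 8, 9, 10, 11, 12, 13, 14, 18, 19].

Facet areas (half cross-product norm):
  f1: (p10, p8, p14) → 69.0151
  f2: (p4, p8, p14) → 66.5625
  f3: (p4, p9, p8) → 29.7324
  f4: (p12, p9, p13) → 49.7716
  f5: (p1, p10, p13) → 110.6959
  f6: (p1, p10, p8) → 44.5841
  f7: (p1, p9, p13) → 72.5433
  f8: (p1, p9, p8) → 26.6661
  f9: (p19, p4, p14) → 44.9761
  f10: (p18, p12, p5) → 9.0640
  f11: (p18, p12, p9) → 24.5687
  f12: (p18, p4, p9) → 38.3134
  f13: (p6, p12, p5) → 26.7209
  f14: (p6, p10, p14) → 35.5171
  f15: (p6, p10, p13) → 70.5584
  f16: (p6, p12, p13) → 39.0865
  f17: (p6, p19, p14) → 31.8790
  f18: (p11, p19, p5) → 24.5726
  f19: (p11, p19, p4) → 16.9702
  f20: (p11, p18, p5) → 16.9773
  f21: (p11, p18, p4) → 26.1883
  f22: (p0, p19, p5) → 8.9320
  f23: (p0, p6, p5) → 14.5588
  f24: (p0, p6, p19) → 9.9674
Σ area = 908.422

Check V−E+F: 14 − 36 + 24 = 2.


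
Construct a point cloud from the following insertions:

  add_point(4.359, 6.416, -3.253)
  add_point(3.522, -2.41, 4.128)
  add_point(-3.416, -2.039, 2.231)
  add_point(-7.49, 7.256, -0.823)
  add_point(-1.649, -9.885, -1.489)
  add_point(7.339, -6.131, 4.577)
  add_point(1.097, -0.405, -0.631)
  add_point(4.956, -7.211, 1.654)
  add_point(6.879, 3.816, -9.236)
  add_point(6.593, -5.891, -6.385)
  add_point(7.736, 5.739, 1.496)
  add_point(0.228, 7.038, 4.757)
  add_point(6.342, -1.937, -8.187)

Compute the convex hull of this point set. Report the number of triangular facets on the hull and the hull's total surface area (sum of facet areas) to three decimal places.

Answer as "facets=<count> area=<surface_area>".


Extreme-point indices: [0, 1, 2, 3, 4, 5, 7, 8, 9, 10, 11, 12] — 12 of 13 on the boundary.

Per-facet area ½‖(b−a)×(c−a)‖:
  f1: (p9, p8, p10) → 55.0355
  f2: (p0, p8, p3) → 35.4254
  f3: (p0, p8, p10) → 18.3982
  f4: (p0, p11, p3) → 42.5609
  f5: (p0, p11, p10) → 23.7094
  f6: (p12, p4, p3) → 110.9079
  f7: (p12, p8, p3) → 49.8964
  f8: (p12, p9, p4) → 19.5888
  f9: (p12, p9, p8) → 3.6373
  f10: (p2, p4, p3) → 31.9793
  f11: (p2, p11, p3) → 43.7093
  f12: (p5, p11, p10) → 50.8321
  f13: (p5, p9, p10) → 64.9296
  f14: (p5, p2, p4) → 47.5213
  f15: (p7, p9, p4) → 31.8933
  f16: (p7, p5, p4) → 6.3199
  f17: (p7, p5, p9) → 13.5312
  f18: (p1, p2, p11) → 33.8393
  f19: (p1, p5, p11) → 12.5011
  f20: (p1, p5, p2) → 12.8442
Σ area = 709.060

Euler characteristic 12−30+20 = 2 ✓

facets=20 area=709.060


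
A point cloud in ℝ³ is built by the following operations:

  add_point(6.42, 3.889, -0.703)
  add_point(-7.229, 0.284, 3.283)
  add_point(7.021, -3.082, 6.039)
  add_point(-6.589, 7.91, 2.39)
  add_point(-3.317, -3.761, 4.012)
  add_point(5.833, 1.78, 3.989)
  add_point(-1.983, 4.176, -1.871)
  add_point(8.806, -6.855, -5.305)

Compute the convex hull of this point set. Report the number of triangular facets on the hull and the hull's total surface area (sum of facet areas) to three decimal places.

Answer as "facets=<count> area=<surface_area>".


facets=12 area=471.860

Points on the hull: [0, 1, 2, 3, 4, 5, 6, 7] (8 of 8).

Per-facet area ½‖(b−a)×(c−a)‖:
  f1: (p2, p3, p1) → 56.6049
  f2: (p0, p2, p7) → 53.3448
  f3: (p6, p7, p1) → 63.8665
  f4: (p6, p3, p1) → 25.9471
  f5: (p6, p0, p7) → 49.8466
  f6: (p6, p0, p3) → 25.6451
  f7: (p4, p7, p1) → 35.3919
  f8: (p4, p2, p1) → 22.6585
  f9: (p4, p2, p7) → 63.7033
  f10: (p5, p2, p3) → 29.1519
  f11: (p5, p0, p3) → 35.4957
  f12: (p5, p0, p2) → 10.2042
Σ area = 471.860

Check V−E+F: 8 − 18 + 12 = 2.


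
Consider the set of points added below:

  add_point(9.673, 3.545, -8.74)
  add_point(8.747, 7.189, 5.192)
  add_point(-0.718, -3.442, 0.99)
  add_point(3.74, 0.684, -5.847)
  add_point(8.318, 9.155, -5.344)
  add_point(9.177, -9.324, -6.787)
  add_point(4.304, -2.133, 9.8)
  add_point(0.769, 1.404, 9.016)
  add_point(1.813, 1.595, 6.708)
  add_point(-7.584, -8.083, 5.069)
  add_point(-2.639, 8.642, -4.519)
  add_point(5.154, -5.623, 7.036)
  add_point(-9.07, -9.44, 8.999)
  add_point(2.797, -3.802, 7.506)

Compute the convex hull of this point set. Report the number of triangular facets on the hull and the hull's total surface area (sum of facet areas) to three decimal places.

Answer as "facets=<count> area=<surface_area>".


10 of the 14 inputs are extreme points: [0, 1, 4, 5, 6, 7, 9, 10, 11, 12].

Facet areas (half cross-product norm):
  f1: (p10, p4, p0) → 36.0817
  f2: (p10, p5, p0) → 87.3568
  f3: (p11, p6, p12) → 33.6044
  f4: (p11, p5, p12) → 104.6934
  f5: (p9, p5, p12) → 29.0366
  f6: (p9, p10, p12) → 27.9968
  f7: (p9, p10, p5) → 184.8388
  f8: (p1, p10, p4) → 58.9423
  f9: (p1, p4, p0) → 33.8196
  f10: (p1, p11, p6) → 24.3421
  f11: (p1, p5, p0) → 93.4909
  f12: (p1, p11, p5) → 99.7716
  f13: (p7, p10, p12) → 112.9144
  f14: (p7, p1, p10) → 76.1694
  f15: (p7, p6, p12) → 37.0151
  f16: (p7, p1, p6) → 26.6475
Σ area = 1066.722

Euler characteristic 10−24+16 = 2 ✓

facets=16 area=1066.722


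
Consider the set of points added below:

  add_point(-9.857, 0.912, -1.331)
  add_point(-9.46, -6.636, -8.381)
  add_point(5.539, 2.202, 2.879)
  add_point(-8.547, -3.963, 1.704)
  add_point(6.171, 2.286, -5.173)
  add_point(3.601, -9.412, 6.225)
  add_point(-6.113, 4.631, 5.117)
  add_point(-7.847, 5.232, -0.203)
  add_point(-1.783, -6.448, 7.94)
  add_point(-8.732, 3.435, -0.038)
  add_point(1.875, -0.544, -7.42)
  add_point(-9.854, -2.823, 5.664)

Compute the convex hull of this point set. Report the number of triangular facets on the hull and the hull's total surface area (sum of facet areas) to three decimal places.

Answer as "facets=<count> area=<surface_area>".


11 of the 12 inputs are extreme points: [0, 1, 2, 4, 5, 6, 7, 8, 9, 10, 11].

Per-facet area ½‖(b−a)×(c−a)‖:
  f1: (p10, p5, p4) → 45.4727
  f2: (p10, p1, p5) → 105.0464
  f3: (p7, p10, p4) → 37.3719
  f4: (p7, p1, p0) → 15.6548
  f5: (p7, p10, p1) → 79.5818
  f6: (p2, p5, p4) → 47.2394
  f7: (p2, p7, p4) → 56.1983
  f8: (p2, p7, p6) → 33.7273
  f9: (p11, p1, p0) → 39.5965
  f10: (p11, p7, p6) → 23.5136
  f11: (p8, p11, p6) → 38.1662
  f12: (p8, p2, p5) → 37.9715
  f13: (p8, p2, p6) → 64.9524
  f14: (p8, p1, p5) → 57.1898
  f15: (p8, p11, p1) → 66.0801
  f16: (p9, p7, p0) → 1.5264
  f17: (p9, p11, p0) → 12.0917
  f18: (p9, p11, p7) → 5.4985
Σ area = 766.879

Euler: V−E+F = 11−27+18 = 2.

facets=18 area=766.879


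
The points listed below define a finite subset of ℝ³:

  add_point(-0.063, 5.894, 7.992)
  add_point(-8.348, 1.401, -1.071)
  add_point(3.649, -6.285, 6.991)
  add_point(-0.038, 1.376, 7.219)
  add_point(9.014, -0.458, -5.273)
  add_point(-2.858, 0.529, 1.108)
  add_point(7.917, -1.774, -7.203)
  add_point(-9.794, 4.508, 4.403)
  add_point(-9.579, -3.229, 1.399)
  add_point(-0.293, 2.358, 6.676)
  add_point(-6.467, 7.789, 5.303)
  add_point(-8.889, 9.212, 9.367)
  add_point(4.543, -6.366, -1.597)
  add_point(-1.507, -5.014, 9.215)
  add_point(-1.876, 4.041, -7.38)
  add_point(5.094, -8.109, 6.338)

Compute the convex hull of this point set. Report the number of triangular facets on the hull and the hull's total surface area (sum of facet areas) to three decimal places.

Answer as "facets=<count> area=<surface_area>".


13 of the 16 inputs are extreme points: [0, 1, 2, 4, 6, 7, 8, 10, 11, 12, 13, 14, 15].

Triangle areas on the boundary:
  f1: (p8, p11, p7) → 12.9214
  f2: (p0, p15, p4) → 103.0325
  f3: (p0, p10, p11) → 17.4077
  f4: (p14, p11, p7) → 41.0377
  f5: (p14, p10, p11) → 6.3218
  f6: (p14, p0, p4) → 90.6916
  f7: (p14, p0, p10) → 50.3802
  f8: (p12, p8, p15) → 59.9173
  f9: (p13, p8, p15) → 40.7178
  f10: (p13, p8, p11) → 80.9779
  f11: (p13, p0, p11) → 51.6113
  f12: (p1, p8, p7) → 17.3993
  f13: (p1, p14, p7) → 24.6172
  f14: (p1, p14, p8) → 18.0008
  f15: (p6, p15, p4) → 18.2034
  f16: (p6, p12, p15) → 20.4545
  f17: (p6, p14, p4) → 14.5977
  f18: (p6, p14, p8) → 76.7418
  f19: (p6, p12, p8) → 53.4829
  f20: (p2, p0, p15) → 6.2398
  f21: (p2, p13, p15) → 4.1143
  f22: (p2, p13, p0) → 31.8153
Σ area = 840.684

Euler characteristic 13−33+22 = 2 ✓

facets=22 area=840.684


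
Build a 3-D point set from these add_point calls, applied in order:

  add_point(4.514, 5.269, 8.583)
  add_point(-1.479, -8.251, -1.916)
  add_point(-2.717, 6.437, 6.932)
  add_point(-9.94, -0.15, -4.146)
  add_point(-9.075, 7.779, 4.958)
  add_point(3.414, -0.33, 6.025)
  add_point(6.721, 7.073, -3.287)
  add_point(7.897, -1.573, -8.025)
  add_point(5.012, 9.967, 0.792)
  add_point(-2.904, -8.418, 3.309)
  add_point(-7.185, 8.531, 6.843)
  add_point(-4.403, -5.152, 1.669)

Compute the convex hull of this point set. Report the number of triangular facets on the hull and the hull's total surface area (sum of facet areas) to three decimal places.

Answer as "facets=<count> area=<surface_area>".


facets=16 area=848.995

10 of the 12 inputs are extreme points: [0, 1, 3, 4, 5, 6, 7, 8, 9, 10].

Facet areas (half cross-product norm):
  f1: (p6, p7, p3) → 87.1494
  f2: (p6, p8, p3) → 47.9991
  f3: (p1, p7, p3) → 77.4794
  f4: (p1, p9, p3) → 32.3017
  f5: (p1, p9, p7) → 26.6147
  f6: (p4, p8, p3) → 89.7851
  f7: (p4, p10, p8) → 17.8861
  f8: (p4, p9, p3) → 79.5907
  f9: (p4, p10, p9) → 24.0743
  f10: (p0, p10, p8) → 54.6939
  f11: (p0, p10, p9) → 97.5165
  f12: (p0, p6, p7) → 56.6167
  f13: (p0, p6, p8) → 22.1176
  f14: (p5, p9, p7) → 77.9308
  f15: (p5, p0, p7) → 42.2006
  f16: (p5, p0, p9) → 15.0389
Σ area = 848.995

Euler characteristic 10−24+16 = 2 ✓


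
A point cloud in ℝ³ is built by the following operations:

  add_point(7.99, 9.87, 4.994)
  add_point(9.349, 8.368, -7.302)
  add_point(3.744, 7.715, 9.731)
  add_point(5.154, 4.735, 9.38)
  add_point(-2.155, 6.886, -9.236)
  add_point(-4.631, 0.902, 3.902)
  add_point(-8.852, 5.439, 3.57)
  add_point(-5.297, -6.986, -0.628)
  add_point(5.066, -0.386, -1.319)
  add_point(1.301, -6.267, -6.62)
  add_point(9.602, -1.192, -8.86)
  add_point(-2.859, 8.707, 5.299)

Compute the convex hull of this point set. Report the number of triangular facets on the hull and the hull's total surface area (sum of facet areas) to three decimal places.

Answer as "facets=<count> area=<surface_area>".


Hull vertices (11/12): indices [0, 1, 2, 3, 4, 5, 6, 7, 9, 10, 11].

Area of each hull facet:
  f1: (p4, p7, p6) → 94.0705
  f2: (p5, p7, p6) → 23.5215
  f3: (p9, p4, p10) → 65.5520
  f4: (p9, p4, p7) → 61.9051
  f5: (p11, p2, p6) → 17.6728
  f6: (p11, p4, p6) → 49.8575
  f7: (p1, p4, p10) → 56.5213
  f8: (p3, p5, p7) → 44.4201
  f9: (p3, p2, p6) → 23.1321
  f10: (p3, p5, p6) → 34.4482
  f11: (p3, p9, p7) → 82.7983
  f12: (p3, p9, p10) → 95.3437
  f13: (p0, p3, p2) → 11.1170
  f14: (p0, p11, p2) → 26.8016
  f15: (p0, p1, p10) → 57.9511
  f16: (p0, p3, p10) → 65.0544
  f17: (p0, p11, p4) → 79.8854
  f18: (p0, p1, p4) → 73.0861
Σ area = 963.139

Check V−E+F: 11 − 27 + 18 = 2.

facets=18 area=963.139


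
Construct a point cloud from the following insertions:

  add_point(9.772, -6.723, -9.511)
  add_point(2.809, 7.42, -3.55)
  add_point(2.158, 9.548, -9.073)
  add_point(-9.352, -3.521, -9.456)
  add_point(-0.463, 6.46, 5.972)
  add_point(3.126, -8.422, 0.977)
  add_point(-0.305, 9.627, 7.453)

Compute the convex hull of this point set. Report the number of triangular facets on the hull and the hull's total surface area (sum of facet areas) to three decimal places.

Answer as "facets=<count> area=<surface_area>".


facets=10 area=825.225

Points on the hull: [0, 1, 2, 3, 4, 5, 6] (7 of 7).

Triangle areas on the boundary:
  f1: (p5, p0, p3) → 105.0099
  f2: (p5, p6, p0) → 118.3126
  f3: (p2, p0, p3) → 143.4487
  f4: (p2, p6, p3) → 145.1467
  f5: (p4, p6, p3) → 22.2633
  f6: (p4, p5, p3) → 132.7806
  f7: (p4, p5, p6) → 8.1262
  f8: (p1, p6, p0) → 78.2414
  f9: (p1, p2, p0) → 50.1697
  f10: (p1, p2, p6) → 21.7258
Σ area = 825.225

Euler characteristic 7−15+10 = 2 ✓


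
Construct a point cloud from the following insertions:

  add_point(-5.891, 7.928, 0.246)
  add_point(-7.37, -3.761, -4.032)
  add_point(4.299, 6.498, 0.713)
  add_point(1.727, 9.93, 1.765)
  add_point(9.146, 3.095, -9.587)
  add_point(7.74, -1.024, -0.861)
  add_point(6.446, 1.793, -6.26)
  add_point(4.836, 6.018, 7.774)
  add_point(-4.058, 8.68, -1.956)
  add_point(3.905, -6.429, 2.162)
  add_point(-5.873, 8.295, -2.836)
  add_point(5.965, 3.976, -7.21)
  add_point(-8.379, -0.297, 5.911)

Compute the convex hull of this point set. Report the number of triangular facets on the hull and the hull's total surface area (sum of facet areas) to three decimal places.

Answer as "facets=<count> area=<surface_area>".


facets=16 area=780.775

Points on the hull: [0, 1, 3, 4, 5, 7, 8, 9, 10, 12] (10 of 13).

Per-facet area ½‖(b−a)×(c−a)‖:
  f1: (p7, p9, p12) → 87.3962
  f2: (p1, p9, p12) → 66.3951
  f3: (p1, p9, p4) → 103.3160
  f4: (p1, p10, p12) → 59.0622
  f5: (p1, p10, p4) → 102.5965
  f6: (p5, p9, p4) → 23.0520
  f7: (p5, p7, p4) → 50.1605
  f8: (p5, p7, p9) → 41.9354
  f9: (p0, p7, p12) → 66.2882
  f10: (p0, p10, p12) → 12.2407
  f11: (p3, p7, p4) → 58.6243
  f12: (p3, p0, p7) → 28.7502
  f13: (p3, p0, p10) → 12.3025
  f14: (p8, p10, p4) → 14.8684
  f15: (p8, p3, p4) → 52.9384
  f16: (p8, p3, p10) → 0.8481
Σ area = 780.775

Check V−E+F: 10 − 24 + 16 = 2.


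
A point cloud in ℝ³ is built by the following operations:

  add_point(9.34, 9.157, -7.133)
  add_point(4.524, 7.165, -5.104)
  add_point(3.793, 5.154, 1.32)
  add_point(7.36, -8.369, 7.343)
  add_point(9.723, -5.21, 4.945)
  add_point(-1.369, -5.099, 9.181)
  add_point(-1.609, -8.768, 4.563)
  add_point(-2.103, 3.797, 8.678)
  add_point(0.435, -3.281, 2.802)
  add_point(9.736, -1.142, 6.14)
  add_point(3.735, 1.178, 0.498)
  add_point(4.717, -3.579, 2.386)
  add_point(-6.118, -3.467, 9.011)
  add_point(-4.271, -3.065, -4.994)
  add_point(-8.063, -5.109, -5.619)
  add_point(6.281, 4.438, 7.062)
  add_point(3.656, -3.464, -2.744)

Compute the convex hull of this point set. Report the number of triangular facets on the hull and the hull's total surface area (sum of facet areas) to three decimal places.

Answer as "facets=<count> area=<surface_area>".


Hull vertices (12/17): indices [0, 1, 3, 4, 5, 6, 7, 9, 12, 14, 15, 16].

Per-facet area ½‖(b−a)×(c−a)‖:
  f1: (p4, p0, p9) → 33.1628
  f2: (p1, p0, p14) → 25.5736
  f3: (p1, p7, p14) → 124.5099
  f4: (p1, p7, p0) → 28.4415
  f5: (p12, p7, p14) → 61.2249
  f6: (p12, p7, p5) → 20.5587
  f7: (p15, p0, p9) → 50.5779
  f8: (p15, p7, p0) → 60.0574
  f9: (p15, p7, p5) → 38.2749
  f10: (p16, p0, p14) → 80.1310
  f11: (p16, p4, p0) → 71.4439
  f12: (p6, p12, p14) → 52.0017
  f13: (p6, p12, p5) → 14.6899
  f14: (p3, p4, p9) → 8.4088
  f15: (p3, p15, p9) → 20.2738
  f16: (p3, p15, p5) → 55.5405
  f17: (p3, p6, p5) → 26.4912
  f18: (p3, p16, p4) → 22.4558
  f19: (p3, p16, p14) → 64.3296
  f20: (p3, p6, p14) → 41.3519
Σ area = 899.500

Euler: V−E+F = 12−30+20 = 2.

facets=20 area=899.500


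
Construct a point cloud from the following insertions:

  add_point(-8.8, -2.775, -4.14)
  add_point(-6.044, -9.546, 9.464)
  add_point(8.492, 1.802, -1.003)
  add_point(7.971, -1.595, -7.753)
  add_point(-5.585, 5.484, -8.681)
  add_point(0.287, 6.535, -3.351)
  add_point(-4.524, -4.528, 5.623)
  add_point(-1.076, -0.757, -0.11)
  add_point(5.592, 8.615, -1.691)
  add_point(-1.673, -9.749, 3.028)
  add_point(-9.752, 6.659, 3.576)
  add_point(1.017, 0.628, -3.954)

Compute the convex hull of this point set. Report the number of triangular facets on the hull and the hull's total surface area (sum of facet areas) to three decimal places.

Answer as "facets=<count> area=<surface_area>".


facets=12 area=891.598

Extreme-point indices: [0, 1, 2, 3, 4, 8, 9, 10] — 8 of 12 on the boundary.

Per-facet area ½‖(b−a)×(c−a)‖:
  f1: (p8, p1, p10) → 144.0575
  f2: (p8, p1, p2) → 75.9445
  f3: (p8, p4, p10) → 85.4288
  f4: (p8, p3, p2) → 26.8522
  f5: (p8, p3, p4) → 78.4911
  f6: (p0, p1, p10) → 92.4177
  f7: (p0, p4, p10) → 57.5210
  f8: (p0, p3, p4) → 75.6866
  f9: (p9, p0, p1) → 47.3034
  f10: (p9, p0, p3) → 96.5707
  f11: (p9, p1, p2) → 51.7107
  f12: (p9, p3, p2) → 59.6143
Σ area = 891.598

Check V−E+F: 8 − 18 + 12 = 2.


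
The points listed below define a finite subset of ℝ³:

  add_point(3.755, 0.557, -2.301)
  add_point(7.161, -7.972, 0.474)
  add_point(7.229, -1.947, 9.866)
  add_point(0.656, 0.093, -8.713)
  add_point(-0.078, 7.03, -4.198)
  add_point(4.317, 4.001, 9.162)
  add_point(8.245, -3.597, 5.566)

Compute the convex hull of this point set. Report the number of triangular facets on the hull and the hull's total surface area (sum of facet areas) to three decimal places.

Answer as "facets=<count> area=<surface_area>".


7 of the 7 inputs are extreme points: [0, 1, 2, 3, 4, 5, 6].

Area of each hull facet:
  f1: (p1, p2, p6) → 7.8096
  f2: (p1, p2, p3) → 74.8711
  f3: (p0, p6, p4) → 24.9677
  f4: (p0, p3, p4) → 25.6078
  f5: (p0, p1, p6) → 31.1313
  f6: (p0, p1, p3) → 31.9891
  f7: (p5, p6, p4) → 66.6308
  f8: (p5, p2, p6) → 14.9304
  f9: (p5, p3, p4) → 56.9852
  f10: (p5, p2, p3) → 62.1363
Σ area = 397.059

Euler: V−E+F = 7−15+10 = 2.

facets=10 area=397.059


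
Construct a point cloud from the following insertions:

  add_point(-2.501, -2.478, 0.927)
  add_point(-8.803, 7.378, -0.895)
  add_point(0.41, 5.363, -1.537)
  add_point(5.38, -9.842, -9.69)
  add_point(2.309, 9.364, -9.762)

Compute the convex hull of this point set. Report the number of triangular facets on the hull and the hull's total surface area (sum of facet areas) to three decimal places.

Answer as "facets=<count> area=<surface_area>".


facets=6 area=446.520

Extreme-point indices: [0, 1, 2, 3, 4] — 5 of 5 on the boundary.

Facet areas (half cross-product norm):
  f1: (p4, p3, p1) → 139.5764
  f2: (p0, p3, p1) → 73.3482
  f3: (p2, p4, p1) → 43.5338
  f4: (p2, p0, p1) → 40.7256
  f5: (p2, p4, p3) → 83.4952
  f6: (p2, p0, p3) → 65.8406
Σ area = 446.520

Euler: V−E+F = 5−9+6 = 2.


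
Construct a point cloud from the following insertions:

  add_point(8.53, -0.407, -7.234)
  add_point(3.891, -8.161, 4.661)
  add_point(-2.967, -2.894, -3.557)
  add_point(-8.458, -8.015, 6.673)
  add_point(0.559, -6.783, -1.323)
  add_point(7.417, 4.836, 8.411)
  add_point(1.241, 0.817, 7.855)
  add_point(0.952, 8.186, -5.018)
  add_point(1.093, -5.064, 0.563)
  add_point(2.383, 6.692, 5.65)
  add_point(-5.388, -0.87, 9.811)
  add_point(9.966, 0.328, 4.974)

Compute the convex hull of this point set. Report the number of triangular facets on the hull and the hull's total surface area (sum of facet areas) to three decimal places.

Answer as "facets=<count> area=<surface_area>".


facets=16 area=806.663

Points on the hull: [0, 1, 2, 3, 4, 5, 7, 9, 10, 11] (10 of 12).

Facet areas (half cross-product norm):
  f1: (p1, p0, p11) → 63.6116
  f2: (p2, p7, p3) → 58.9458
  f3: (p2, p0, p7) → 61.6885
  f4: (p10, p1, p3) → 50.1914
  f5: (p10, p7, p3) → 75.2354
  f6: (p10, p9, p7) → 59.0381
  f7: (p5, p9, p7) → 26.1945
  f8: (p5, p0, p11) → 32.1192
  f9: (p5, p0, p7) → 85.8368
  f10: (p5, p10, p9) → 34.3738
  f11: (p5, p1, p11) → 30.1839
  f12: (p5, p10, p1) → 80.2771
  f13: (p4, p1, p0) → 40.2528
  f14: (p4, p2, p0) → 33.2808
  f15: (p4, p1, p3) → 41.1794
  f16: (p4, p2, p3) → 34.2534
Σ area = 806.663

Euler: V−E+F = 10−24+16 = 2.


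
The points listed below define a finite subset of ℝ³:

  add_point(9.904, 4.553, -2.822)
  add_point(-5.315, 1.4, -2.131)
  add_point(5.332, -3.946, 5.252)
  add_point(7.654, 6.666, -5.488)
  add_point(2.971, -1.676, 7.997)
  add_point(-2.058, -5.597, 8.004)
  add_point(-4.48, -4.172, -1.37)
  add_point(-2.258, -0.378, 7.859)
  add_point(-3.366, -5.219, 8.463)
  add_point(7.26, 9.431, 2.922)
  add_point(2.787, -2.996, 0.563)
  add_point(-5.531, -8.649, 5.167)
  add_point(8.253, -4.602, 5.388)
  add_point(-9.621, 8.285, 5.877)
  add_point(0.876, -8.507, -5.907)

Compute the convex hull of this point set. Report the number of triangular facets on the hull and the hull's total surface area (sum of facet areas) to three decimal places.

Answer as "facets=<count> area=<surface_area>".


Hull vertices (13/15): indices [0, 1, 3, 4, 5, 6, 7, 8, 9, 11, 12, 13, 14].

Triangle areas on the boundary:
  f1: (p3, p14, p0) → 32.9793
  f2: (p6, p11, p13) → 61.1292
  f3: (p6, p14, p11) → 31.9990
  f4: (p9, p4, p13) → 99.2397
  f5: (p9, p3, p13) → 74.7733
  f6: (p9, p3, p0) → 16.2793
  f7: (p8, p11, p13) → 37.5647
  f8: (p12, p14, p0) → 84.1986
  f9: (p12, p9, p0) → 49.4249
  f10: (p12, p9, p4) → 42.5340
  f11: (p12, p14, p11) → 81.1179
  f12: (p1, p3, p14) → 85.9756
  f13: (p1, p6, p14) → 19.7883
  f14: (p1, p3, p13) → 78.7257
  f15: (p1, p6, p13) → 27.0099
  f16: (p7, p4, p13) → 18.4847
  f17: (p7, p8, p13) → 22.9678
  f18: (p7, p8, p4) → 13.4781
  f19: (p5, p8, p4) → 3.8063
  f20: (p5, p12, p4) → 19.5654
  f21: (p5, p8, p11) → 3.7547
  f22: (p5, p12, p11) → 24.3481
Σ area = 929.145

Check V−E+F: 13 − 33 + 22 = 2.

facets=22 area=929.145


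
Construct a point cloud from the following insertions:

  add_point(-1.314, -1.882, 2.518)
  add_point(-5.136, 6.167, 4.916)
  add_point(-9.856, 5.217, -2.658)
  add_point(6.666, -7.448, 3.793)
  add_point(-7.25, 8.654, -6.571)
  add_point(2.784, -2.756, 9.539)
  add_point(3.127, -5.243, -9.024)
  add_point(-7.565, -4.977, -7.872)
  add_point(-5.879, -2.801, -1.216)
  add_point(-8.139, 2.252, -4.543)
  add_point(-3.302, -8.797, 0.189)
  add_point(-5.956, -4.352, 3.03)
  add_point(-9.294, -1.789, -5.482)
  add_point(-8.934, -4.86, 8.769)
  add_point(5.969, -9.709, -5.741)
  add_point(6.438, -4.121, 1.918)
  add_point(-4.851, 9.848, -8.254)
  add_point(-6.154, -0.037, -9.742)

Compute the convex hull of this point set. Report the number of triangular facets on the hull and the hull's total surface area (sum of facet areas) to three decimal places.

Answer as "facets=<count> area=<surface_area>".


Extreme-point indices: [1, 2, 3, 4, 5, 6, 7, 10, 12, 13, 14, 15, 16, 17] — 14 of 18 on the boundary.

Facet areas (half cross-product norm):
  f1: (p10, p14, p3) → 47.5635
  f2: (p15, p14, p3) → 18.0405
  f3: (p13, p10, p3) → 57.8781
  f4: (p13, p1, p2) → 55.1159
  f5: (p4, p17, p16) → 14.6905
  f6: (p4, p1, p2) → 25.1683
  f7: (p4, p1, p16) → 16.8156
  f8: (p6, p17, p16) → 50.2332
  f9: (p6, p15, p16) → 98.1393
  f10: (p6, p15, p14) → 29.5543
  f11: (p7, p10, p14) → 54.5363
  f12: (p7, p6, p14) → 30.4853
  f13: (p7, p6, p17) → 28.3076
  f14: (p7, p13, p10) → 52.2117
  f15: (p5, p1, p16) → 74.6007
  f16: (p5, p15, p16) → 87.9357
  f17: (p5, p15, p3) → 15.7584
  f18: (p5, p13, p3) → 47.4463
  f19: (p5, p13, p1) → 65.7299
  f20: (p12, p13, p2) → 54.4463
  f21: (p12, p7, p13) → 29.3788
  f22: (p12, p7, p17) → 11.0199
  f23: (p12, p4, p2) → 21.2848
  f24: (p12, p4, p17) → 25.9527
Σ area = 1012.294

Check V−E+F: 14 − 36 + 24 = 2.

facets=24 area=1012.294


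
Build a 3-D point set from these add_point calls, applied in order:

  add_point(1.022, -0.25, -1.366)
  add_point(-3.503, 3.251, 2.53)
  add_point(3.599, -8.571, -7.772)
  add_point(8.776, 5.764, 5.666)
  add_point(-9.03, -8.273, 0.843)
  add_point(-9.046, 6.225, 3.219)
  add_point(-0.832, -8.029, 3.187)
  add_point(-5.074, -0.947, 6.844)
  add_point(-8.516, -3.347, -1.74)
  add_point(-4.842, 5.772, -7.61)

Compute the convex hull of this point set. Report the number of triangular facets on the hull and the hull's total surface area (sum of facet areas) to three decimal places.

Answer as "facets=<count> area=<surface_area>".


8 of the 10 inputs are extreme points: [2, 3, 4, 5, 6, 7, 8, 9].

Per-facet area ½‖(b−a)×(c−a)‖:
  f1: (p7, p3, p5) → 69.1693
  f2: (p4, p7, p5) → 45.3782
  f3: (p9, p3, p5) → 101.7328
  f4: (p9, p2, p3) → 147.8525
  f5: (p6, p7, p3) → 69.2485
  f6: (p6, p4, p7) → 36.5124
  f7: (p6, p2, p3) → 100.4537
  f8: (p6, p4, p2) → 50.1950
  f9: (p8, p4, p2) → 40.4688
  f10: (p8, p9, p2) → 81.4711
  f11: (p8, p4, p5) → 24.8700
  f12: (p8, p9, p5) → 55.0274
Σ area = 822.380

Euler: V−E+F = 8−18+12 = 2.

facets=12 area=822.380


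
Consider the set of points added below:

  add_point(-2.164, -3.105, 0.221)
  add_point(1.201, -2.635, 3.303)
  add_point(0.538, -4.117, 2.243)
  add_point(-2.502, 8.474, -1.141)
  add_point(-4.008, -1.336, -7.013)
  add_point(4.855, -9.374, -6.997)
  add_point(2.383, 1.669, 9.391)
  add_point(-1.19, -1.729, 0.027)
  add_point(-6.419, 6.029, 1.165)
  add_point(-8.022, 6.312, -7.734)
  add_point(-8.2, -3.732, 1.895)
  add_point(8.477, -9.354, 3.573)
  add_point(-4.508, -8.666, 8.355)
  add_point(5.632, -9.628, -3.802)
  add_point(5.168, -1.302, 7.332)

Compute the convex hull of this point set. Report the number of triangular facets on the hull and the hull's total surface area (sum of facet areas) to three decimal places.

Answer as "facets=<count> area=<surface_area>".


facets=18 area=865.927

11 of the 15 inputs are extreme points: [3, 4, 5, 6, 8, 9, 10, 11, 12, 13, 14].

Per-facet area ½‖(b−a)×(c−a)‖:
  f1: (p5, p3, p11) → 111.2877
  f2: (p12, p6, p11) → 77.1859
  f3: (p12, p5, p10) → 74.2940
  f4: (p8, p6, p3) → 32.9745
  f5: (p8, p12, p10) → 37.9003
  f6: (p8, p12, p6) → 78.9350
  f7: (p14, p3, p11) → 61.4781
  f8: (p14, p6, p11) → 7.0931
  f9: (p14, p6, p3) → 30.0979
  f10: (p13, p5, p11) → 2.2201
  f11: (p13, p12, p11) → 54.7864
  f12: (p13, p12, p5) → 21.1670
  f13: (p9, p5, p3) → 87.5418
  f14: (p9, p8, p3) → 22.1197
  f15: (p9, p8, p10) → 44.8884
  f16: (p4, p5, p10) → 59.9642
  f17: (p4, p9, p10) → 43.7320
  f18: (p4, p9, p5) → 18.2610
Σ area = 865.927

Euler: V−E+F = 11−27+18 = 2.


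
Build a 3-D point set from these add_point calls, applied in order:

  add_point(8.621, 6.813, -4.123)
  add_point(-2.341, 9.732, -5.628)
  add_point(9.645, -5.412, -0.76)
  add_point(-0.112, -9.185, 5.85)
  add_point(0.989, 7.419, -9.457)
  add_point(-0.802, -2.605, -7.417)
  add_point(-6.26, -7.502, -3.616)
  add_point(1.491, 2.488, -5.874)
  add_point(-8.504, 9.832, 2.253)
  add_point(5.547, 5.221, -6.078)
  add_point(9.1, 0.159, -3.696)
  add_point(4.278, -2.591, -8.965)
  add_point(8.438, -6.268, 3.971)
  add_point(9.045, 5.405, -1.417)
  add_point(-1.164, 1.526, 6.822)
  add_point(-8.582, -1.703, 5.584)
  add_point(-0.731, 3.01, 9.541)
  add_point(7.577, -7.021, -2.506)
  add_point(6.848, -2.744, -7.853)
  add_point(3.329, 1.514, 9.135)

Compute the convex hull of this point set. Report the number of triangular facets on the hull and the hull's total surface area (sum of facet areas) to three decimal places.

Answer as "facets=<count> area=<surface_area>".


facets=30 area=1107.178

Points on the hull: [0, 1, 2, 3, 4, 5, 6, 8, 10, 11, 12, 13, 15, 16, 17, 18, 19] (17 of 20).

Facet areas (half cross-product norm):
  f1: (p6, p8, p15) → 64.2765
  f2: (p3, p6, p15) → 55.0668
  f3: (p16, p8, p15) → 56.1204
  f4: (p16, p3, p15) → 54.0228
  f5: (p16, p3, p19) → 25.3869
  f6: (p13, p16, p8) → 93.5806
  f7: (p13, p16, p19) → 25.1809
  f8: (p17, p11, p6) → 53.3041
  f9: (p17, p3, p6) → 63.5313
  f10: (p5, p6, p4) → 27.0162
  f11: (p5, p11, p4) → 26.8701
  f12: (p5, p11, p6) → 14.0504
  f13: (p12, p3, p19) → 46.6568
  f14: (p12, p13, p2) → 26.2630
  f15: (p12, p13, p19) → 61.6117
  f16: (p12, p17, p2) → 7.4894
  f17: (p12, p17, p3) → 30.3167
  f18: (p10, p13, p2) → 14.1246
  f19: (p1, p6, p8) → 86.9029
  f20: (p1, p6, p4) → 48.6711
  f21: (p0, p1, p4) → 25.8211
  f22: (p0, p13, p8) → 28.3751
  f23: (p0, p1, p8) → 49.9342
  f24: (p0, p10, p13) → 8.7859
  f25: (p18, p0, p10) → 16.6165
  f26: (p18, p10, p2) → 17.4802
  f27: (p18, p11, p4) → 13.8215
  f28: (p18, p0, p4) → 46.5661
  f29: (p18, p17, p2) → 10.6580
  f30: (p18, p17, p11) → 8.6762
Σ area = 1107.178

Check V−E+F: 17 − 45 + 30 = 2.


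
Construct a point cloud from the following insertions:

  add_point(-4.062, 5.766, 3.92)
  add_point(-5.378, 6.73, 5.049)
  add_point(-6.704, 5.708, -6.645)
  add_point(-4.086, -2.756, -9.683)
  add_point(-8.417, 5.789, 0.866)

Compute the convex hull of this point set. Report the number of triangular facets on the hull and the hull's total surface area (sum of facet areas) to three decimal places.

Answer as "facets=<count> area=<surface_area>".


Points on the hull: [0, 1, 2, 3, 4] (5 of 5).

Triangle areas on the boundary:
  f1: (p1, p3, p4) → 31.9636
  f2: (p1, p3, p0) → 10.7229
  f3: (p2, p3, p4) → 33.2547
  f4: (p2, p3, p0) → 49.3588
  f5: (p2, p1, p4) → 15.3966
  f6: (p2, p1, p0) → 9.9301
Σ area = 150.627

Euler characteristic 5−9+6 = 2 ✓

facets=6 area=150.627


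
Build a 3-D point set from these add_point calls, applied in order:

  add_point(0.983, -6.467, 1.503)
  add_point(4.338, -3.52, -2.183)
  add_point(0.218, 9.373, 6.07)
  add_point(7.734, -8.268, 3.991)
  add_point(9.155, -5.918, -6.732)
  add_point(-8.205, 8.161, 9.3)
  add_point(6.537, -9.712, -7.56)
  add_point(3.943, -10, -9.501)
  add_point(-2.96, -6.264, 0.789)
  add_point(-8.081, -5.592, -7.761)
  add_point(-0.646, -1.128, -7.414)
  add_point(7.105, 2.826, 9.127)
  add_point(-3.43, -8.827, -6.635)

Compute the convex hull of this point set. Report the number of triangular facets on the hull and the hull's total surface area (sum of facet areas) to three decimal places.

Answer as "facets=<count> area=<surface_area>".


Hull vertices (11/13): indices [2, 3, 4, 5, 6, 7, 8, 9, 10, 11, 12].

Facet areas (half cross-product norm):
  f1: (p6, p7, p4) → 5.9575
  f2: (p6, p3, p4) → 25.8521
  f3: (p6, p3, p7) → 13.9266
  f4: (p11, p2, p5) → 40.7398
  f5: (p11, p3, p5) → 92.9183
  f6: (p11, p2, p4) → 90.2403
  f7: (p11, p3, p4) → 66.0807
  f8: (p10, p2, p5) → 76.9846
  f9: (p10, p9, p5) → 89.1165
  f10: (p10, p2, p4) → 92.0865
  f11: (p10, p7, p4) → 35.4798
  f12: (p10, p9, p7) → 44.1730
  f13: (p12, p3, p7) → 56.1018
  f14: (p12, p9, p7) → 15.1537
  f15: (p8, p12, p3) → 43.0206
  f16: (p8, p3, p5) → 95.2460
  f17: (p8, p12, p9) → 22.6958
  f18: (p8, p9, p5) → 85.7657
Σ area = 991.539

Euler: V−E+F = 11−27+18 = 2.

facets=18 area=991.539


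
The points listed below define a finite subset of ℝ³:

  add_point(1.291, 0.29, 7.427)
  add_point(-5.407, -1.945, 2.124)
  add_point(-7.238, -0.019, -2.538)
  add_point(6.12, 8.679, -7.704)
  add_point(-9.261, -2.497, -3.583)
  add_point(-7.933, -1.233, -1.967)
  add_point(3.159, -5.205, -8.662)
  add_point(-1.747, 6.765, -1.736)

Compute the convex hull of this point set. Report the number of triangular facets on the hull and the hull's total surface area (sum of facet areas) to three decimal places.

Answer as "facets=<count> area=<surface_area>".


Points on the hull: [0, 1, 2, 3, 4, 5, 6, 7] (8 of 8).

Area of each hull facet:
  f1: (p6, p3, p4) → 97.3448
  f2: (p0, p6, p3) → 113.7969
  f3: (p7, p3, p4) → 51.0004
  f4: (p7, p0, p3) → 54.3262
  f5: (p1, p7, p0) → 43.5016
  f6: (p1, p6, p4) → 46.4792
  f7: (p1, p0, p6) → 62.3942
  f8: (p5, p1, p4) → 3.8378
  f9: (p5, p1, p7) → 23.9695
  f10: (p2, p7, p4) → 3.2780
  f11: (p2, p5, p4) → 1.6793
  f12: (p2, p5, p7) → 3.1992
Σ area = 504.807

Euler: V−E+F = 8−18+12 = 2.

facets=12 area=504.807


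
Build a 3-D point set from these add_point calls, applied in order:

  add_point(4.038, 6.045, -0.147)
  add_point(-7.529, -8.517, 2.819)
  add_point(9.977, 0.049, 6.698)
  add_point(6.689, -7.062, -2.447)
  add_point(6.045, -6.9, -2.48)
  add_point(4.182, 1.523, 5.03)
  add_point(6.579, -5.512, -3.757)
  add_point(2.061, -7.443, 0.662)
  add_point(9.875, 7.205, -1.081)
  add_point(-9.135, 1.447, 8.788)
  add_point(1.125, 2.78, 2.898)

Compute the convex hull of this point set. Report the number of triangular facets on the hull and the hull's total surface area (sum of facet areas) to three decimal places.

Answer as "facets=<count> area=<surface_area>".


facets=14 area=645.255

Hull vertices (9/11): indices [0, 1, 2, 3, 4, 6, 7, 8, 9].

Area of each hull facet:
  f1: (p1, p2, p9) → 109.3499
  f2: (p8, p2, p9) → 101.8577
  f3: (p3, p8, p2) → 62.8055
  f4: (p0, p1, p9) → 96.0718
  f5: (p0, p8, p9) → 20.9670
  f6: (p7, p1, p2) → 50.3599
  f7: (p7, p3, p2) → 33.2346
  f8: (p7, p3, p1) → 10.0176
  f9: (p6, p3, p8) → 11.0846
  f10: (p6, p0, p8) → 37.1855
  f11: (p6, p0, p1) → 97.2699
  f12: (p4, p3, p1) → 2.5520
  f13: (p4, p6, p1) → 11.8484
  f14: (p4, p6, p3) → 0.6505
Σ area = 645.255

Euler: V−E+F = 9−21+14 = 2.
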